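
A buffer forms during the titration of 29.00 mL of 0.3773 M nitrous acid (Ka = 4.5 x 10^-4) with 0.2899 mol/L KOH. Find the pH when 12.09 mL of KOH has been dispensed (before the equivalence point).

Initial n(HNO2) = 0.3773 x 0.02900 = 0.01094 mol.
n(KOH) added = 0.2899 x 0.01209 = 0.003505 mol, converting that many moles of HNO2 to NO2-.
Remaining n(HNO2) = 0.007437 mol; n(NO2-) = 0.003505 mol.
By Henderson-Hasselbalch, pH = pKa + log([A^-]/[HA]) = 3.35 + log(0.003505/0.007437) = 3.35 + (-0.33) = 3.02.

3.02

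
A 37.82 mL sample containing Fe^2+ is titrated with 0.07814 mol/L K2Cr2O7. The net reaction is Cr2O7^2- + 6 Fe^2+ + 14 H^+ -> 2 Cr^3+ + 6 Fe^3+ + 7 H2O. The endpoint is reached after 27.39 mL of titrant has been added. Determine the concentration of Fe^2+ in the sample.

n(K2Cr2O7) = 0.07814 x 0.02739 = 0.002140 mol.
From the balanced equation, 1 mol K2Cr2O7 reacts with 6 mol Fe^2+, so n(Fe^2+) = 0.002140 x 6/1 = 0.01284 mol.
[Fe^2+] = 0.01284 / 0.03782 L = 0.340 M.

0.340 M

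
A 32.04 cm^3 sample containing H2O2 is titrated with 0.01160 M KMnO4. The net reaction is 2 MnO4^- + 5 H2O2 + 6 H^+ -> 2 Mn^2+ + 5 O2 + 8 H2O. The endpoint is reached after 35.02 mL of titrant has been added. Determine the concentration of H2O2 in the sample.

n(KMnO4) = 0.01160 x 0.03502 = 0.0004062 mol.
From the balanced equation, 2 mol KMnO4 reacts with 5 mol H2O2, so n(H2O2) = 0.0004062 x 5/2 = 0.001016 mol.
[H2O2] = 0.001016 / 0.03204 L = 0.0317 M.

0.0317 M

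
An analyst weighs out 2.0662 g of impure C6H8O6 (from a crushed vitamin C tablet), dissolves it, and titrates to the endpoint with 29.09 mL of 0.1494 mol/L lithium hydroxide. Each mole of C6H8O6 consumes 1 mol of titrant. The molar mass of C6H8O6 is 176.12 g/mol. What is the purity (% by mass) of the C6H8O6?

n(LiOH) = 0.1494 x 0.02909 = 0.004346 mol.
n(C6H8O6) = 0.004346 / 1 = 0.004346 mol.
mass of C6H8O6 = 0.004346 x 176.12 = 0.7654 g.
% purity = 0.7654 / 2.0662 x 100 = 37.0%.

37.0%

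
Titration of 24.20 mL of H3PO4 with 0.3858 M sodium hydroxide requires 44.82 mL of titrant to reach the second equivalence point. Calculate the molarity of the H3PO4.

0.357 M

n(NaOH) = 0.3858 x 0.04482 = 0.01729 mol.
At the second equivalence point, 2 mol OH^- react per mol H3PO4, so n(H3PO4) = 0.01729 / 2 = 0.008646 mol.
[H3PO4] = 0.008646 / 0.02420 L = 0.357 M.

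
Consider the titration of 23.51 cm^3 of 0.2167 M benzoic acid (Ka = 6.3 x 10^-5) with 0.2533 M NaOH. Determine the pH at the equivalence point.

8.63

n(C6H5COOH) = 0.2167 x 0.02351 = 0.005095 mol; V(NaOH) at equivalence = 0.005095/0.2533 = 0.02011 L.
At equivalence all the acid is converted to C6H5COO-; total volume = 0.02351 + 0.02011 = 0.04362 L, so [C6H5COO-] = 0.005095/0.04362 = 0.1168 M.
Kb = Kw/Ka = 1.0e-14 / 6.3 x 10^-5 = 1.59e-10.
[OH^-] = sqrt(Kb x [C6H5COO-]) = sqrt(1.59e-10 x 0.1168) = 4.31e-6 M.
pOH = 5.37, so pH = 14.00 - 5.37 = 8.63.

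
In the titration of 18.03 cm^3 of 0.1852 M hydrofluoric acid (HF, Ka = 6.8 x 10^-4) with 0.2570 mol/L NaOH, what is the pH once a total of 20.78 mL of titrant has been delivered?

12.71

n(acid) = 0.1852 x 0.01803 = 0.003339 mol; n(NaOH) added = 0.2570 x 0.02078 = 0.005340 mol.
Base is in excess by 0.005340 - 0.003339 = 0.002001 mol in a total volume of 0.03881 L.
[OH^-] = 0.002001/0.03881 = 0.05157 M, so pOH = 1.29 and pH = 14.00 - 1.29 = 12.71.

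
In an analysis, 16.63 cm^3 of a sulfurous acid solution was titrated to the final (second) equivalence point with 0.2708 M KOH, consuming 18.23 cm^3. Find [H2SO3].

n(KOH) = 0.2708 x 0.01823 = 0.004937 mol.
At the final (second) equivalence point, 2 mol OH^- react per mol H2SO3, so n(H2SO3) = 0.004937 / 2 = 0.002468 mol.
[H2SO3] = 0.002468 / 0.01663 L = 0.148 M.

0.148 M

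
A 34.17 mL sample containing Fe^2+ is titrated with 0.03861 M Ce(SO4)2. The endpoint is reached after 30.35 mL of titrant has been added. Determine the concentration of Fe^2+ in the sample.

0.0343 M

n(Ce(SO4)2) = 0.03861 x 0.03035 = 0.001172 mol.
From the balanced equation, 1 mol Ce(SO4)2 reacts with 1 mol Fe^2+, so n(Fe^2+) = 0.001172 x 1/1 = 0.001172 mol.
[Fe^2+] = 0.001172 / 0.03417 L = 0.0343 M.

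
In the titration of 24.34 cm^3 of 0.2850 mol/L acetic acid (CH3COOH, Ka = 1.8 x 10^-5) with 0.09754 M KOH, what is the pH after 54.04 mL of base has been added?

5.24

Initial n(CH3COOH) = 0.2850 x 0.02434 = 0.006937 mol.
n(KOH) added = 0.09754 x 0.05404 = 0.005271 mol, converting that many moles of CH3COOH to CH3COO-.
Remaining n(CH3COOH) = 0.001666 mol; n(CH3COO-) = 0.005271 mol.
By Henderson-Hasselbalch, pH = pKa + log([A^-]/[HA]) = 4.74 + log(0.005271/0.001666) = 4.74 + (+0.50) = 5.24.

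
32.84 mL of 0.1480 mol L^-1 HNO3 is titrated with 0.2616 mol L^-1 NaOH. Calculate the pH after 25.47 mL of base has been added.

n(acid) = 0.1480 x 0.03284 = 0.004860 mol; n(NaOH) added = 0.2616 x 0.02547 = 0.006663 mol.
Base is in excess by 0.006663 - 0.004860 = 0.001803 mol in a total volume of 0.05831 L.
[OH^-] = 0.001803/0.05831 = 0.03091 M, so pOH = 1.51 and pH = 14.00 - 1.51 = 12.49.

12.49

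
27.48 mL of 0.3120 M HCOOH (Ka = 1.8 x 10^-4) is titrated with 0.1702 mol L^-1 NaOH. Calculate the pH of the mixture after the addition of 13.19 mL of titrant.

3.29

Initial n(HCOOH) = 0.3120 x 0.02748 = 0.008574 mol.
n(NaOH) added = 0.1702 x 0.01319 = 0.002245 mol, converting that many moles of HCOOH to HCOO-.
Remaining n(HCOOH) = 0.006329 mol; n(HCOO-) = 0.002245 mol.
By Henderson-Hasselbalch, pH = pKa + log([A^-]/[HA]) = 3.74 + log(0.002245/0.006329) = 3.74 + (-0.45) = 3.29.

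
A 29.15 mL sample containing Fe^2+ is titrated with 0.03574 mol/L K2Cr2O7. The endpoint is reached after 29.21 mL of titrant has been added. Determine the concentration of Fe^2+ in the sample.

n(K2Cr2O7) = 0.03574 x 0.02921 = 0.001044 mol.
From the balanced equation, 1 mol K2Cr2O7 reacts with 6 mol Fe^2+, so n(Fe^2+) = 0.001044 x 6/1 = 0.006264 mol.
[Fe^2+] = 0.006264 / 0.02915 L = 0.215 M.

0.215 M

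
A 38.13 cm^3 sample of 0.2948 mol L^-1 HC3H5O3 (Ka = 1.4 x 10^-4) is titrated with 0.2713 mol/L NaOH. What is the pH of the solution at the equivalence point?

8.50

n(HC3H5O3) = 0.2948 x 0.03813 = 0.01124 mol; V(NaOH) at equivalence = 0.01124/0.2713 = 0.04143 L.
At equivalence all the acid is converted to C3H5O3-; total volume = 0.03813 + 0.04143 = 0.07956 L, so [C3H5O3-] = 0.01124/0.07956 = 0.1413 M.
Kb = Kw/Ka = 1.0e-14 / 1.4 x 10^-4 = 7.14e-11.
[OH^-] = sqrt(Kb x [C3H5O3-]) = sqrt(7.14e-11 x 0.1413) = 3.18e-6 M.
pOH = 5.50, so pH = 14.00 - 5.50 = 8.50.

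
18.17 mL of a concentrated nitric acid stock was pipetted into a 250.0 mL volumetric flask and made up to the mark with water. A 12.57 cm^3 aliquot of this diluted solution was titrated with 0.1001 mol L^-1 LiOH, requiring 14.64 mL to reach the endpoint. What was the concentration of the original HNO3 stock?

n(LiOH) = 0.1001 x 0.01464 = 0.001465 mol.
n(HNO3) in the aliquot = 0.001465 mol.
[diluted HNO3] = 0.001465 / 0.01257 = 0.1166 M.
Dilution factor = 250.0/18.17 = 13.76, so [stock] = 0.1166 x 13.76 = 1.60 M.

1.60 M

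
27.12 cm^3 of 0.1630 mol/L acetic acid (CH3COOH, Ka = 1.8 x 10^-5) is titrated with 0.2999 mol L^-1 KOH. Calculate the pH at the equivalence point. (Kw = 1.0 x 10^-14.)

n(CH3COOH) = 0.1630 x 0.02712 = 0.004421 mol; V(KOH) at equivalence = 0.004421/0.2999 = 0.01474 L.
At equivalence all the acid is converted to CH3COO-; total volume = 0.02712 + 0.01474 = 0.04186 L, so [CH3COO-] = 0.004421/0.04186 = 0.1056 M.
Kb = Kw/Ka = 1.0e-14 / 1.8 x 10^-5 = 5.56e-10.
[OH^-] = sqrt(Kb x [CH3COO-]) = sqrt(5.56e-10 x 0.1056) = 7.66e-6 M.
pOH = 5.12, so pH = 14.00 - 5.12 = 8.88.

8.88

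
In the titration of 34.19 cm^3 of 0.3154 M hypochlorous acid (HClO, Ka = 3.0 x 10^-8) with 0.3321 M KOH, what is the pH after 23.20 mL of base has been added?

Initial n(HClO) = 0.3154 x 0.03419 = 0.01078 mol.
n(KOH) added = 0.3321 x 0.02320 = 0.007705 mol, converting that many moles of HClO to ClO-.
Remaining n(HClO) = 0.003079 mol; n(ClO-) = 0.007705 mol.
By Henderson-Hasselbalch, pH = pKa + log([A^-]/[HA]) = 7.52 + log(0.007705/0.003079) = 7.52 + (+0.40) = 7.92.

7.92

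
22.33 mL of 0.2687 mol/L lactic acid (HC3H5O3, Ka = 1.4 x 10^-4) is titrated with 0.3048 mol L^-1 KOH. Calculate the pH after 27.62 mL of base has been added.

12.69

n(acid) = 0.2687 x 0.02233 = 0.006000 mol; n(KOH) added = 0.3048 x 0.02762 = 0.008419 mol.
Base is in excess by 0.008419 - 0.006000 = 0.002419 mol in a total volume of 0.04995 L.
[OH^-] = 0.002419/0.04995 = 0.04842 M, so pOH = 1.31 and pH = 14.00 - 1.31 = 12.69.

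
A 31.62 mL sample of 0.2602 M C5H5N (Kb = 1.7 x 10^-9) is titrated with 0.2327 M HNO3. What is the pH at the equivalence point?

3.07

n(C5H5N) = 0.2602 x 0.03162 = 0.008228 mol; V(HNO3) at equivalence = 0.008228/0.2327 = 0.03536 L.
At equivalence the base is fully converted to C5H5NH+; total volume = 0.06698 L, so [C5H5NH+] = 0.008228/0.06698 = 0.1228 M.
Ka(C5H5NH+) = Kw/Kb = 1.0e-14 / 1.7 x 10^-9 = 5.88e-6.
[H^+] = sqrt(Ka x [C5H5NH+]) = sqrt(5.88e-6 x 0.1228) = 0.000850 M.
pH = -log(0.000850) = 3.07.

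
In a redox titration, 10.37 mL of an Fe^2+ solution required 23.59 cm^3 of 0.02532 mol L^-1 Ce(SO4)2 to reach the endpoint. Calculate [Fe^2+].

0.0576 M

n(Ce(SO4)2) = 0.02532 x 0.02359 = 0.0005973 mol.
From the balanced equation, 1 mol Ce(SO4)2 reacts with 1 mol Fe^2+, so n(Fe^2+) = 0.0005973 x 1/1 = 0.0005973 mol.
[Fe^2+] = 0.0005973 / 0.01037 L = 0.0576 M.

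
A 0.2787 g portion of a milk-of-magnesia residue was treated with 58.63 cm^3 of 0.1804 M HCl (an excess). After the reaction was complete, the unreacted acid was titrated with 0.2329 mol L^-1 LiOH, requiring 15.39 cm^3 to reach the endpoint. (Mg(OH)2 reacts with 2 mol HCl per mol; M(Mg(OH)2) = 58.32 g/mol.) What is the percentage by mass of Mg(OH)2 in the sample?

Total n(HCl) added = 0.1804 x 0.05863 = 0.01058 mol.
n(LiOH) used = 0.2329 x 0.01539 = 0.003584 mol, which equals the excess n(HCl).
So n(HCl) consumed by the sample = 0.01058 - 0.003584 = 0.006993 mol.
n(Mg(OH)2) = 0.006993 / 2 = 0.003496 mol.
mass Mg(OH)2 = 0.003496 x 58.32 = 0.2039 g, so %Mg(OH)2 = 0.2039/0.2787 x 100 = 73.2%.

73.2%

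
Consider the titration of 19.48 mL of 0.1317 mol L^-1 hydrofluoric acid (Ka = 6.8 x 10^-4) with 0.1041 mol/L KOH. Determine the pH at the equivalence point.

n(HF) = 0.1317 x 0.01948 = 0.002566 mol; V(KOH) at equivalence = 0.002566/0.1041 = 0.02464 L.
At equivalence all the acid is converted to F-; total volume = 0.01948 + 0.02464 = 0.04412 L, so [F-] = 0.002566/0.04412 = 0.05814 M.
Kb = Kw/Ka = 1.0e-14 / 6.8 x 10^-4 = 1.47e-11.
[OH^-] = sqrt(Kb x [F-]) = sqrt(1.47e-11 x 0.05814) = 9.25e-7 M.
pOH = 6.03, so pH = 14.00 - 6.03 = 7.97.

7.97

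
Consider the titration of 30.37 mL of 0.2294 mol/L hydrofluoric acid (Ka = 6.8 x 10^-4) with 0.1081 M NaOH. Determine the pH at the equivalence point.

8.02

n(HF) = 0.2294 x 0.03037 = 0.006967 mol; V(NaOH) at equivalence = 0.006967/0.1081 = 0.06445 L.
At equivalence all the acid is converted to F-; total volume = 0.03037 + 0.06445 = 0.09482 L, so [F-] = 0.006967/0.09482 = 0.07348 M.
Kb = Kw/Ka = 1.0e-14 / 6.8 x 10^-4 = 1.47e-11.
[OH^-] = sqrt(Kb x [F-]) = sqrt(1.47e-11 x 0.07348) = 1.04e-6 M.
pOH = 5.98, so pH = 14.00 - 5.98 = 8.02.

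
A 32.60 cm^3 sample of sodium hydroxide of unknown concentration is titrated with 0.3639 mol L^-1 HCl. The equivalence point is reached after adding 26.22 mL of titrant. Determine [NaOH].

n(HCl) delivered = 0.3639 x 0.02622 = 0.009541 mol.
For a 1:1 reaction, n(NaOH) = 0.009541 mol.
[NaOH] = 0.009541 mol / 0.03260 L = 0.293 M.

0.293 M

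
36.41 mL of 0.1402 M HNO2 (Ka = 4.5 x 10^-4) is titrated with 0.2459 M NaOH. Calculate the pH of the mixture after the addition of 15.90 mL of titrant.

3.86

Initial n(HNO2) = 0.1402 x 0.03641 = 0.005105 mol.
n(NaOH) added = 0.2459 x 0.01590 = 0.003910 mol, converting that many moles of HNO2 to NO2-.
Remaining n(HNO2) = 0.001195 mol; n(NO2-) = 0.003910 mol.
By Henderson-Hasselbalch, pH = pKa + log([A^-]/[HA]) = 3.35 + log(0.003910/0.001195) = 3.35 + (+0.51) = 3.86.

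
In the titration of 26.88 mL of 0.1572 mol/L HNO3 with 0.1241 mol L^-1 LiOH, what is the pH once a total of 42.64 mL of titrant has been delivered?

12.19

n(acid) = 0.1572 x 0.02688 = 0.004226 mol; n(LiOH) added = 0.1241 x 0.04264 = 0.005292 mol.
Base is in excess by 0.005292 - 0.004226 = 0.001066 mol in a total volume of 0.06952 L.
[OH^-] = 0.001066/0.06952 = 0.01533 M, so pOH = 1.81 and pH = 14.00 - 1.81 = 12.19.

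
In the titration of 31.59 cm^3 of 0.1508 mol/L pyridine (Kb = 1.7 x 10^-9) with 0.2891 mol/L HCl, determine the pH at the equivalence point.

3.12

n(C5H5N) = 0.1508 x 0.03159 = 0.004764 mol; V(HCl) at equivalence = 0.004764/0.2891 = 0.01648 L.
At equivalence the base is fully converted to C5H5NH+; total volume = 0.04807 L, so [C5H5NH+] = 0.004764/0.04807 = 0.09910 M.
Ka(C5H5NH+) = Kw/Kb = 1.0e-14 / 1.7 x 10^-9 = 5.88e-6.
[H^+] = sqrt(Ka x [C5H5NH+]) = sqrt(5.88e-6 x 0.09910) = 0.000764 M.
pH = -log(0.000764) = 3.12.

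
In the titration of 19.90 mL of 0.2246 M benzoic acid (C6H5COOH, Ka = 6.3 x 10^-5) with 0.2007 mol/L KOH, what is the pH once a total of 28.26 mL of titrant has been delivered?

n(acid) = 0.2246 x 0.01990 = 0.004470 mol; n(KOH) added = 0.2007 x 0.02826 = 0.005672 mol.
Base is in excess by 0.005672 - 0.004470 = 0.001202 mol in a total volume of 0.04816 L.
[OH^-] = 0.001202/0.04816 = 0.02496 M, so pOH = 1.60 and pH = 14.00 - 1.60 = 12.40.

12.40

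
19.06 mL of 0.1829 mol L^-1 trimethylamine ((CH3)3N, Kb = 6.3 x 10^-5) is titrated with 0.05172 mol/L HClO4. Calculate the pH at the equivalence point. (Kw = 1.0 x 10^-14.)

5.60

n((CH3)3N) = 0.1829 x 0.01906 = 0.003486 mol; V(HClO4) at equivalence = 0.003486/0.05172 = 0.06740 L.
At equivalence the base is fully converted to (CH3)3NH+; total volume = 0.08646 L, so [(CH3)3NH+] = 0.003486/0.08646 = 0.04032 M.
Ka((CH3)3NH+) = Kw/Kb = 1.0e-14 / 6.3 x 10^-5 = 1.59e-10.
[H^+] = sqrt(Ka x [(CH3)3NH+]) = sqrt(1.59e-10 x 0.04032) = 2.53e-6 M.
pH = -log(2.53e-6) = 5.60.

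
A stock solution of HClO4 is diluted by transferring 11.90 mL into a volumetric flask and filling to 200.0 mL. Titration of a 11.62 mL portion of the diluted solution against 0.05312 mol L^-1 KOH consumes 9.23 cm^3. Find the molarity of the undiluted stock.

0.709 M

n(KOH) = 0.05312 x 0.009230 = 0.0004903 mol.
n(HClO4) in the aliquot = 0.0004903 mol.
[diluted HClO4] = 0.0004903 / 0.01162 = 0.04219 M.
Dilution factor = 200.0/11.90 = 16.81, so [stock] = 0.04219 x 16.81 = 0.709 M.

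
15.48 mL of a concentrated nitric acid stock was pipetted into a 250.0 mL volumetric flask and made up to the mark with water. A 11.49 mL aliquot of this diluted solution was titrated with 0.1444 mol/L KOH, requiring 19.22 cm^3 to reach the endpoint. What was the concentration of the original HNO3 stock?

n(KOH) = 0.1444 x 0.01922 = 0.002775 mol.
n(HNO3) in the aliquot = 0.002775 mol.
[diluted HNO3] = 0.002775 / 0.01149 = 0.2415 M.
Dilution factor = 250.0/15.48 = 16.15, so [stock] = 0.2415 x 16.15 = 3.90 M.

3.90 M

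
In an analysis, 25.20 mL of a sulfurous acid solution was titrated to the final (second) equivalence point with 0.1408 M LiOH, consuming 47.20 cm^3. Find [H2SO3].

0.132 M

n(LiOH) = 0.1408 x 0.04720 = 0.006646 mol.
At the final (second) equivalence point, 2 mol OH^- react per mol H2SO3, so n(H2SO3) = 0.006646 / 2 = 0.003323 mol.
[H2SO3] = 0.003323 / 0.02520 L = 0.132 M.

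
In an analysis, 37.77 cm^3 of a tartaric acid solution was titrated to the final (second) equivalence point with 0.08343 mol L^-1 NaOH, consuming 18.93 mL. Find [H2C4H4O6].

n(NaOH) = 0.08343 x 0.01893 = 0.001579 mol.
At the final (second) equivalence point, 2 mol OH^- react per mol H2C4H4O6, so n(H2C4H4O6) = 0.001579 / 2 = 0.0007897 mol.
[H2C4H4O6] = 0.0007897 / 0.03777 L = 0.0209 M.

0.0209 M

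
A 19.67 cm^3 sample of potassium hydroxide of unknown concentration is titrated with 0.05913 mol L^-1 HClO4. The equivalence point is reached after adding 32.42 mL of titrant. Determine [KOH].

0.0975 M

n(HClO4) delivered = 0.05913 x 0.03242 = 0.001917 mol.
For a 1:1 reaction, n(KOH) = 0.001917 mol.
[KOH] = 0.001917 mol / 0.01967 L = 0.0975 M.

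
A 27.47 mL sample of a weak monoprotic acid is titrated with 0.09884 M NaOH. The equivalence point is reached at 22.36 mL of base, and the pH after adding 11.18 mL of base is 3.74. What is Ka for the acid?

11.18 mL is half of the equivalence volume, so this is the half-equivalence point where [HA] = [A^-].
At half-equivalence pH = pKa, so pKa = 3.74.
Ka = 10^(-3.74) = 1.8 x 10^-4.

1.8 x 10^-4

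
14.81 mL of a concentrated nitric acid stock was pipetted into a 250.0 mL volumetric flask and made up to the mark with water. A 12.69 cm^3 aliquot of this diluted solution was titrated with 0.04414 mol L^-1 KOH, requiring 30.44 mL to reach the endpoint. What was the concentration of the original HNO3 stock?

1.79 M

n(KOH) = 0.04414 x 0.03044 = 0.001344 mol.
n(HNO3) in the aliquot = 0.001344 mol.
[diluted HNO3] = 0.001344 / 0.01269 = 0.1059 M.
Dilution factor = 250.0/14.81 = 16.88, so [stock] = 0.1059 x 16.88 = 1.79 M.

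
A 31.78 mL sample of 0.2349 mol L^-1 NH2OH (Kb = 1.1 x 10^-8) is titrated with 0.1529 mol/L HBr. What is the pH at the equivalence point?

n(NH2OH) = 0.2349 x 0.03178 = 0.007465 mol; V(HBr) at equivalence = 0.007465/0.1529 = 0.04882 L.
At equivalence the base is fully converted to NH3OH+; total volume = 0.08060 L, so [NH3OH+] = 0.007465/0.08060 = 0.09262 M.
Ka(NH3OH+) = Kw/Kb = 1.0e-14 / 1.1 x 10^-8 = 9.09e-7.
[H^+] = sqrt(Ka x [NH3OH+]) = sqrt(9.09e-7 x 0.09262) = 0.000290 M.
pH = -log(0.000290) = 3.54.

3.54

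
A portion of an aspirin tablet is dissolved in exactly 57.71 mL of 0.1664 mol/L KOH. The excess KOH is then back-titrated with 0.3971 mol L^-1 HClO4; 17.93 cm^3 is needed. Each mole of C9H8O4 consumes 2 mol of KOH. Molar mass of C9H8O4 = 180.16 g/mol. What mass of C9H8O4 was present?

0.224 g

Total n(KOH) added = 0.1664 x 0.05771 = 0.009603 mol.
n(HClO4) used = 0.3971 x 0.01793 = 0.007120 mol, which equals the excess n(KOH).
So n(KOH) consumed by the sample = 0.009603 - 0.007120 = 0.002483 mol.
n(C9H8O4) = 0.002483 / 2 = 0.001241 mol.
mass = 0.001241 mol x 180.16 g/mol = 0.224 g.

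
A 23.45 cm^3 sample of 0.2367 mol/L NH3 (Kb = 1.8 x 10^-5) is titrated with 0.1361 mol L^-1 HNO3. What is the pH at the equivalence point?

5.16

n(NH3) = 0.2367 x 0.02345 = 0.005551 mol; V(HNO3) at equivalence = 0.005551/0.1361 = 0.04078 L.
At equivalence the base is fully converted to NH4+; total volume = 0.06423 L, so [NH4+] = 0.005551/0.06423 = 0.08641 M.
Ka(NH4+) = Kw/Kb = 1.0e-14 / 1.8 x 10^-5 = 5.56e-10.
[H^+] = sqrt(Ka x [NH4+]) = sqrt(5.56e-10 x 0.08641) = 6.93e-6 M.
pH = -log(6.93e-6) = 5.16.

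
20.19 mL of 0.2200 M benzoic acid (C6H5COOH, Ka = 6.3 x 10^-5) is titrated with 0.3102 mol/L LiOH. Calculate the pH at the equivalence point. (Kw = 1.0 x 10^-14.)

8.66

n(C6H5COOH) = 0.2200 x 0.02019 = 0.004442 mol; V(LiOH) at equivalence = 0.004442/0.3102 = 0.01432 L.
At equivalence all the acid is converted to C6H5COO-; total volume = 0.02019 + 0.01432 = 0.03451 L, so [C6H5COO-] = 0.004442/0.03451 = 0.1287 M.
Kb = Kw/Ka = 1.0e-14 / 6.3 x 10^-5 = 1.59e-10.
[OH^-] = sqrt(Kb x [C6H5COO-]) = sqrt(1.59e-10 x 0.1287) = 4.52e-6 M.
pOH = 5.34, so pH = 14.00 - 5.34 = 8.66.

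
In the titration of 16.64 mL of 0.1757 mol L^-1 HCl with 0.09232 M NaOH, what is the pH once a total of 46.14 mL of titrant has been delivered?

12.33

n(acid) = 0.1757 x 0.01664 = 0.002924 mol; n(NaOH) added = 0.09232 x 0.04614 = 0.004260 mol.
Base is in excess by 0.004260 - 0.002924 = 0.001336 mol in a total volume of 0.06278 L.
[OH^-] = 0.001336/0.06278 = 0.02128 M, so pOH = 1.67 and pH = 14.00 - 1.67 = 12.33.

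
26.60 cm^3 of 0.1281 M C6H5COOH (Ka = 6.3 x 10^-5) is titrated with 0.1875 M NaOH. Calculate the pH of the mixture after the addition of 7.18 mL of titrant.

4.02

Initial n(C6H5COOH) = 0.1281 x 0.02660 = 0.003407 mol.
n(NaOH) added = 0.1875 x 0.007180 = 0.001346 mol, converting that many moles of C6H5COOH to C6H5COO-.
Remaining n(C6H5COOH) = 0.002061 mol; n(C6H5COO-) = 0.001346 mol.
By Henderson-Hasselbalch, pH = pKa + log([A^-]/[HA]) = 4.20 + log(0.001346/0.002061) = 4.20 + (-0.18) = 4.02.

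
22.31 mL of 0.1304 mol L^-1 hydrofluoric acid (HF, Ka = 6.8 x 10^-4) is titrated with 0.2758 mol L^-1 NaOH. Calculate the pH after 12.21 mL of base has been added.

12.12

n(acid) = 0.1304 x 0.02231 = 0.002909 mol; n(NaOH) added = 0.2758 x 0.01221 = 0.003368 mol.
Base is in excess by 0.003368 - 0.002909 = 0.0004583 mol in a total volume of 0.03452 L.
[OH^-] = 0.0004583/0.03452 = 0.01328 M, so pOH = 1.88 and pH = 14.00 - 1.88 = 12.12.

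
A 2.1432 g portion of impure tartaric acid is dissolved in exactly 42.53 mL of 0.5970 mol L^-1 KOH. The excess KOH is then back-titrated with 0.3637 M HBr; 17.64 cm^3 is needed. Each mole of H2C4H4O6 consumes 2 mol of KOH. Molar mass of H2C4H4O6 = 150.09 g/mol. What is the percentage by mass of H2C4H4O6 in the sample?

66.4%

Total n(KOH) added = 0.5970 x 0.04253 = 0.02539 mol.
n(HBr) used = 0.3637 x 0.01764 = 0.006416 mol, which equals the excess n(KOH).
So n(KOH) consumed by the sample = 0.02539 - 0.006416 = 0.01897 mol.
n(H2C4H4O6) = 0.01897 / 2 = 0.009487 mol.
mass H2C4H4O6 = 0.009487 x 150.09 = 1.424 g, so %H2C4H4O6 = 1.424/2.1432 x 100 = 66.4%.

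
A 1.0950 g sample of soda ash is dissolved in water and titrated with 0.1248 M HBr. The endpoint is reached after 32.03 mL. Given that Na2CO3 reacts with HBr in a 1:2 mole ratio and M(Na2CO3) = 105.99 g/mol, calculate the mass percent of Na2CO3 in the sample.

19.3%

n(HBr) = 0.1248 x 0.03203 = 0.003997 mol.
n(Na2CO3) = 0.003997 / 2 = 0.001999 mol.
mass of Na2CO3 = 0.001999 x 105.99 = 0.2118 g.
% purity = 0.2118 / 1.0950 x 100 = 19.3%.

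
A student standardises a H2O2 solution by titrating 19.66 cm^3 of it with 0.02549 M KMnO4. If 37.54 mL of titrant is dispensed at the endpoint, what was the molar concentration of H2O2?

n(KMnO4) = 0.02549 x 0.03754 = 0.0009569 mol.
From the balanced equation, 2 mol KMnO4 reacts with 5 mol H2O2, so n(H2O2) = 0.0009569 x 5/2 = 0.002392 mol.
[H2O2] = 0.002392 / 0.01966 L = 0.122 M.

0.122 M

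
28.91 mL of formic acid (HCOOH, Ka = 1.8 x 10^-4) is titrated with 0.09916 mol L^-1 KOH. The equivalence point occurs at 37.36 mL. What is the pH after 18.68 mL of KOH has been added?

3.74

18.68 mL is exactly half the equivalence volume (37.36/2), i.e. the half-equivalence point.
There, n(HA) = n(A^-), so pH = pKa = -log(1.8 x 10^-4) = 3.74.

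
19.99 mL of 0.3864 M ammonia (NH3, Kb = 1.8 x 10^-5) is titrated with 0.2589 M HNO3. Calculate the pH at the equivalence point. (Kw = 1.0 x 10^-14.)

n(NH3) = 0.3864 x 0.01999 = 0.007724 mol; V(HNO3) at equivalence = 0.007724/0.2589 = 0.02983 L.
At equivalence the base is fully converted to NH4+; total volume = 0.04982 L, so [NH4+] = 0.007724/0.04982 = 0.1550 M.
Ka(NH4+) = Kw/Kb = 1.0e-14 / 1.8 x 10^-5 = 5.56e-10.
[H^+] = sqrt(Ka x [NH4+]) = sqrt(5.56e-10 x 0.1550) = 9.28e-6 M.
pH = -log(9.28e-6) = 5.03.

5.03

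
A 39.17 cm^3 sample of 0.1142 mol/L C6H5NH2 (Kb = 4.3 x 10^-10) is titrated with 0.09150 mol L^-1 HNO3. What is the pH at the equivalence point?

2.96

n(C6H5NH2) = 0.1142 x 0.03917 = 0.004473 mol; V(HNO3) at equivalence = 0.004473/0.09150 = 0.04889 L.
At equivalence the base is fully converted to C6H5NH3+; total volume = 0.08806 L, so [C6H5NH3+] = 0.004473/0.08806 = 0.05080 M.
Ka(C6H5NH3+) = Kw/Kb = 1.0e-14 / 4.3 x 10^-10 = 2.33e-5.
[H^+] = sqrt(Ka x [C6H5NH3+]) = sqrt(2.33e-5 x 0.05080) = 0.00109 M.
pH = -log(0.00109) = 2.96.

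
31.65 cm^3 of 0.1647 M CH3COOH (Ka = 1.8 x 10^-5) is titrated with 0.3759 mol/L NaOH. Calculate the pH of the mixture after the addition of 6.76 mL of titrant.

4.72

Initial n(CH3COOH) = 0.1647 x 0.03165 = 0.005213 mol.
n(NaOH) added = 0.3759 x 0.006760 = 0.002541 mol, converting that many moles of CH3COOH to CH3COO-.
Remaining n(CH3COOH) = 0.002672 mol; n(CH3COO-) = 0.002541 mol.
By Henderson-Hasselbalch, pH = pKa + log([A^-]/[HA]) = 4.74 + log(0.002541/0.002672) = 4.74 + (-0.02) = 4.72.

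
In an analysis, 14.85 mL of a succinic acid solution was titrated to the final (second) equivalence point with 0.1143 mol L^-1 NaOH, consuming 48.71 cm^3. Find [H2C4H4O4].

0.187 M

n(NaOH) = 0.1143 x 0.04871 = 0.005568 mol.
At the final (second) equivalence point, 2 mol OH^- react per mol H2C4H4O4, so n(H2C4H4O4) = 0.005568 / 2 = 0.002784 mol.
[H2C4H4O4] = 0.002784 / 0.01485 L = 0.187 M.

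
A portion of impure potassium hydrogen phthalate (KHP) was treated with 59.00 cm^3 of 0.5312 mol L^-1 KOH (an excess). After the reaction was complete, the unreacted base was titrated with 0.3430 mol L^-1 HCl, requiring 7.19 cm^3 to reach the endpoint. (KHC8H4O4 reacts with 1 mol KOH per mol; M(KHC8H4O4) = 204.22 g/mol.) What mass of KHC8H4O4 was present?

Total n(KOH) added = 0.5312 x 0.05900 = 0.03134 mol.
n(HCl) used = 0.3430 x 0.007190 = 0.002466 mol, which equals the excess n(KOH).
So n(KOH) consumed by the sample = 0.03134 - 0.002466 = 0.02887 mol.
n(KHC8H4O4) = 0.02887 / 1 = 0.02887 mol.
mass = 0.02887 mol x 204.22 g/mol = 5.90 g.

5.90 g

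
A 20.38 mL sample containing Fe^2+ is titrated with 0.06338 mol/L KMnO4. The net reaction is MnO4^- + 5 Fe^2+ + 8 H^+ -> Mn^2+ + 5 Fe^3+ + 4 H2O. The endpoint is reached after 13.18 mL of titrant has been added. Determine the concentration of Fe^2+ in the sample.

n(KMnO4) = 0.06338 x 0.01318 = 0.0008353 mol.
From the balanced equation, 1 mol KMnO4 reacts with 5 mol Fe^2+, so n(Fe^2+) = 0.0008353 x 5/1 = 0.004177 mol.
[Fe^2+] = 0.004177 / 0.02038 L = 0.205 M.

0.205 M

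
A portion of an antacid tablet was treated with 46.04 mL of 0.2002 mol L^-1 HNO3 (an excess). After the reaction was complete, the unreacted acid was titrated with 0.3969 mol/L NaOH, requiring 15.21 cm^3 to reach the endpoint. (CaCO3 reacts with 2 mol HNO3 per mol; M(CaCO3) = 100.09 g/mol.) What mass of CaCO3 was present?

Total n(HNO3) added = 0.2002 x 0.04604 = 0.009217 mol.
n(NaOH) used = 0.3969 x 0.01521 = 0.006037 mol, which equals the excess n(HNO3).
So n(HNO3) consumed by the sample = 0.009217 - 0.006037 = 0.003180 mol.
n(CaCO3) = 0.003180 / 2 = 0.001590 mol.
mass = 0.001590 mol x 100.09 g/mol = 0.159 g.

0.159 g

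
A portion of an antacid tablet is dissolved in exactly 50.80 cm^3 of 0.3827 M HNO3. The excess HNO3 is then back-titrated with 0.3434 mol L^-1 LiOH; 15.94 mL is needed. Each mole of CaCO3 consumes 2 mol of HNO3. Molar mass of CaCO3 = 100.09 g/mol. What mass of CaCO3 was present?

0.699 g

Total n(HNO3) added = 0.3827 x 0.05080 = 0.01944 mol.
n(LiOH) used = 0.3434 x 0.01594 = 0.005474 mol, which equals the excess n(HNO3).
So n(HNO3) consumed by the sample = 0.01944 - 0.005474 = 0.01397 mol.
n(CaCO3) = 0.01397 / 2 = 0.006984 mol.
mass = 0.006984 mol x 100.09 g/mol = 0.699 g.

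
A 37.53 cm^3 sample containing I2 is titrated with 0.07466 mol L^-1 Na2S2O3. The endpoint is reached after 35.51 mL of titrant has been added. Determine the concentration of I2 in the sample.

n(Na2S2O3) = 0.07466 x 0.03551 = 0.002651 mol.
From the balanced equation, 2 mol Na2S2O3 reacts with 1 mol I2, so n(I2) = 0.002651 x 1/2 = 0.001326 mol.
[I2] = 0.001326 / 0.03753 L = 0.0353 M.

0.0353 M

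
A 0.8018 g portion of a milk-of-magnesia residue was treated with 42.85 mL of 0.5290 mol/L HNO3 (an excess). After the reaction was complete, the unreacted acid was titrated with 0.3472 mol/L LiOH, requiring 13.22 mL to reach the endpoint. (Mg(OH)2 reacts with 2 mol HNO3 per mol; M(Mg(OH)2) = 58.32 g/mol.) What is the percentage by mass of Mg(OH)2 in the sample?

Total n(HNO3) added = 0.5290 x 0.04285 = 0.02267 mol.
n(LiOH) used = 0.3472 x 0.01322 = 0.004590 mol, which equals the excess n(HNO3).
So n(HNO3) consumed by the sample = 0.02267 - 0.004590 = 0.01808 mol.
n(Mg(OH)2) = 0.01808 / 2 = 0.009039 mol.
mass Mg(OH)2 = 0.009039 x 58.32 = 0.5271 g, so %Mg(OH)2 = 0.5271/0.8018 x 100 = 65.7%.

65.7%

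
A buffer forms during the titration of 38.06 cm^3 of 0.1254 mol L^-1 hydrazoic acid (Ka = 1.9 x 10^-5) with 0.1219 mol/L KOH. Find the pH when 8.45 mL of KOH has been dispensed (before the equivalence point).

4.16

Initial n(HN3) = 0.1254 x 0.03806 = 0.004773 mol.
n(KOH) added = 0.1219 x 0.008450 = 0.001030 mol, converting that many moles of HN3 to N3-.
Remaining n(HN3) = 0.003743 mol; n(N3-) = 0.001030 mol.
By Henderson-Hasselbalch, pH = pKa + log([A^-]/[HA]) = 4.72 + log(0.001030/0.003743) = 4.72 + (-0.56) = 4.16.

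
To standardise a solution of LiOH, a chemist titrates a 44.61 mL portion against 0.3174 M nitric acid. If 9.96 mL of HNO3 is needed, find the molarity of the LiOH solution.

0.0709 M

n(HNO3) delivered = 0.3174 x 0.009960 = 0.003161 mol.
For a 1:1 reaction, n(LiOH) = 0.003161 mol.
[LiOH] = 0.003161 mol / 0.04461 L = 0.0709 M.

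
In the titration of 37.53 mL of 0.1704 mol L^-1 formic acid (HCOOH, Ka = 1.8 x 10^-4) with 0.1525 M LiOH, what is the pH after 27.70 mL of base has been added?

Initial n(HCOOH) = 0.1704 x 0.03753 = 0.006395 mol.
n(LiOH) added = 0.1525 x 0.02770 = 0.004224 mol, converting that many moles of HCOOH to HCOO-.
Remaining n(HCOOH) = 0.002171 mol; n(HCOO-) = 0.004224 mol.
By Henderson-Hasselbalch, pH = pKa + log([A^-]/[HA]) = 3.74 + log(0.004224/0.002171) = 3.74 + (+0.29) = 4.03.

4.03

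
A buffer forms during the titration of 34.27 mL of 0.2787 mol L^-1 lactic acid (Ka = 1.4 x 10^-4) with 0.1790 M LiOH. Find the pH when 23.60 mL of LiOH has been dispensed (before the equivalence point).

3.75

Initial n(HC3H5O3) = 0.2787 x 0.03427 = 0.009551 mol.
n(LiOH) added = 0.1790 x 0.02360 = 0.004224 mol, converting that many moles of HC3H5O3 to C3H5O3-.
Remaining n(HC3H5O3) = 0.005327 mol; n(C3H5O3-) = 0.004224 mol.
By Henderson-Hasselbalch, pH = pKa + log([A^-]/[HA]) = 3.85 + log(0.004224/0.005327) = 3.85 + (-0.10) = 3.75.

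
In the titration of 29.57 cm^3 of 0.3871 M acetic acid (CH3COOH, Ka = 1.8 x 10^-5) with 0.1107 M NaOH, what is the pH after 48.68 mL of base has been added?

4.69

Initial n(CH3COOH) = 0.3871 x 0.02957 = 0.01145 mol.
n(NaOH) added = 0.1107 x 0.04868 = 0.005389 mol, converting that many moles of CH3COOH to CH3COO-.
Remaining n(CH3COOH) = 0.006058 mol; n(CH3COO-) = 0.005389 mol.
By Henderson-Hasselbalch, pH = pKa + log([A^-]/[HA]) = 4.74 + log(0.005389/0.006058) = 4.74 + (-0.05) = 4.69.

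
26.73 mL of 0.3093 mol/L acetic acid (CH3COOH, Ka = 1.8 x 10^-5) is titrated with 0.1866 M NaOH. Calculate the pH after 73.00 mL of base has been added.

n(acid) = 0.3093 x 0.02673 = 0.008268 mol; n(NaOH) added = 0.1866 x 0.07300 = 0.01362 mol.
Base is in excess by 0.01362 - 0.008268 = 0.005354 mol in a total volume of 0.09973 L.
[OH^-] = 0.005354/0.09973 = 0.05369 M, so pOH = 1.27 and pH = 14.00 - 1.27 = 12.73.

12.73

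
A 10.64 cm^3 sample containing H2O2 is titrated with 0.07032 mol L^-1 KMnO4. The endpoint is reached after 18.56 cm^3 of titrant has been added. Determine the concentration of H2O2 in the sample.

n(KMnO4) = 0.07032 x 0.01856 = 0.001305 mol.
From the balanced equation, 2 mol KMnO4 reacts with 5 mol H2O2, so n(H2O2) = 0.001305 x 5/2 = 0.003263 mol.
[H2O2] = 0.003263 / 0.01064 L = 0.307 M.

0.307 M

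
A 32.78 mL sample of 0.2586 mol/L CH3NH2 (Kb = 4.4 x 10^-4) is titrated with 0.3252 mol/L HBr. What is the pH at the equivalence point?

n(CH3NH2) = 0.2586 x 0.03278 = 0.008477 mol; V(HBr) at equivalence = 0.008477/0.3252 = 0.02607 L.
At equivalence the base is fully converted to CH3NH3+; total volume = 0.05885 L, so [CH3NH3+] = 0.008477/0.05885 = 0.1441 M.
Ka(CH3NH3+) = Kw/Kb = 1.0e-14 / 4.4 x 10^-4 = 2.27e-11.
[H^+] = sqrt(Ka x [CH3NH3+]) = sqrt(2.27e-11 x 0.1441) = 1.81e-6 M.
pH = -log(1.81e-6) = 5.74.

5.74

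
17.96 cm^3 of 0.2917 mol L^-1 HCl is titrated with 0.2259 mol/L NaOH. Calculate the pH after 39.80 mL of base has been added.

n(acid) = 0.2917 x 0.01796 = 0.005239 mol; n(NaOH) added = 0.2259 x 0.03980 = 0.008991 mol.
Base is in excess by 0.008991 - 0.005239 = 0.003752 mol in a total volume of 0.05776 L.
[OH^-] = 0.003752/0.05776 = 0.06496 M, so pOH = 1.19 and pH = 14.00 - 1.19 = 12.81.

12.81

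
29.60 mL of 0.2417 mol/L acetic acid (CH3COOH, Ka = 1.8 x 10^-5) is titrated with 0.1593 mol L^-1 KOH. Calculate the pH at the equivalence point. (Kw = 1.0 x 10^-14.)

8.86

n(CH3COOH) = 0.2417 x 0.02960 = 0.007154 mol; V(KOH) at equivalence = 0.007154/0.1593 = 0.04491 L.
At equivalence all the acid is converted to CH3COO-; total volume = 0.02960 + 0.04491 = 0.07451 L, so [CH3COO-] = 0.007154/0.07451 = 0.09602 M.
Kb = Kw/Ka = 1.0e-14 / 1.8 x 10^-5 = 5.56e-10.
[OH^-] = sqrt(Kb x [CH3COO-]) = sqrt(5.56e-10 x 0.09602) = 7.30e-6 M.
pOH = 5.14, so pH = 14.00 - 5.14 = 8.86.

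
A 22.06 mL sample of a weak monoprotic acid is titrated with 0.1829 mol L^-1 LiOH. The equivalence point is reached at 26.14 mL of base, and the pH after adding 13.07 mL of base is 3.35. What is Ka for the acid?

13.07 mL is half of the equivalence volume, so this is the half-equivalence point where [HA] = [A^-].
At half-equivalence pH = pKa, so pKa = 3.35.
Ka = 10^(-3.35) = 4.5 x 10^-4.

4.5 x 10^-4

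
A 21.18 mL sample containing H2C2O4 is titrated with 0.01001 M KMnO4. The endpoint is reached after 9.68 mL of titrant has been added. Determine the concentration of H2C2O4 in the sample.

0.0114 M

n(KMnO4) = 0.01001 x 0.009680 = 9.690e-5 mol.
From the balanced equation, 2 mol KMnO4 reacts with 5 mol H2C2O4, so n(H2C2O4) = 9.690e-5 x 5/2 = 0.0002422 mol.
[H2C2O4] = 0.0002422 / 0.02118 L = 0.0114 M.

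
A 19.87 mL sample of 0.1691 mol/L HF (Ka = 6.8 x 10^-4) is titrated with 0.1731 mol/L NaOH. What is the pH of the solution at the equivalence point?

8.05

n(HF) = 0.1691 x 0.01987 = 0.003360 mol; V(NaOH) at equivalence = 0.003360/0.1731 = 0.01941 L.
At equivalence all the acid is converted to F-; total volume = 0.01987 + 0.01941 = 0.03928 L, so [F-] = 0.003360/0.03928 = 0.08554 M.
Kb = Kw/Ka = 1.0e-14 / 6.8 x 10^-4 = 1.47e-11.
[OH^-] = sqrt(Kb x [F-]) = sqrt(1.47e-11 x 0.08554) = 1.12e-6 M.
pOH = 5.95, so pH = 14.00 - 5.95 = 8.05.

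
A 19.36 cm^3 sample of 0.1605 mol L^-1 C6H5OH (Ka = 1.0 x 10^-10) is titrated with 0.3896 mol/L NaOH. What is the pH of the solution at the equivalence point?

n(C6H5OH) = 0.1605 x 0.01936 = 0.003107 mol; V(NaOH) at equivalence = 0.003107/0.3896 = 0.007976 L.
At equivalence all the acid is converted to C6H5O-; total volume = 0.01936 + 0.007976 = 0.02734 L, so [C6H5O-] = 0.003107/0.02734 = 0.1137 M.
Kb = Kw/Ka = 1.0e-14 / 1.0 x 10^-10 = 0.000100.
[OH^-] = sqrt(Kb x [C6H5O-]) = sqrt(0.000100 x 0.1137) = 0.00337 M.
pOH = 2.47, so pH = 14.00 - 2.47 = 11.53.

11.53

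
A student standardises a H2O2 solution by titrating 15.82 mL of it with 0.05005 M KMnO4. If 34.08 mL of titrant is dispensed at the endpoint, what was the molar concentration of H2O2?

n(KMnO4) = 0.05005 x 0.03408 = 0.001706 mol.
From the balanced equation, 2 mol KMnO4 reacts with 5 mol H2O2, so n(H2O2) = 0.001706 x 5/2 = 0.004264 mol.
[H2O2] = 0.004264 / 0.01582 L = 0.270 M.

0.270 M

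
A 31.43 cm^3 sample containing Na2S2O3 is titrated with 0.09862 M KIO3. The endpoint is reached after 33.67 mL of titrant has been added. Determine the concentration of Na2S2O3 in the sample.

0.634 M

n(KIO3) = 0.09862 x 0.03367 = 0.003321 mol.
From the balanced equation, 1 mol KIO3 reacts with 6 mol Na2S2O3, so n(Na2S2O3) = 0.003321 x 6/1 = 0.01992 mol.
[Na2S2O3] = 0.01992 / 0.03143 L = 0.634 M.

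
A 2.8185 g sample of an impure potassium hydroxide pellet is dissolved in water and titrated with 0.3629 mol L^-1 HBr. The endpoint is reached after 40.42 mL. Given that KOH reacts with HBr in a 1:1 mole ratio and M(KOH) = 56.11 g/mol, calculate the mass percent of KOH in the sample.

n(HBr) = 0.3629 x 0.04042 = 0.01467 mol.
n(KOH) = 0.01467 / 1 = 0.01467 mol.
mass of KOH = 0.01467 x 56.11 = 0.8230 g.
% purity = 0.8230 / 2.8185 x 100 = 29.2%.

29.2%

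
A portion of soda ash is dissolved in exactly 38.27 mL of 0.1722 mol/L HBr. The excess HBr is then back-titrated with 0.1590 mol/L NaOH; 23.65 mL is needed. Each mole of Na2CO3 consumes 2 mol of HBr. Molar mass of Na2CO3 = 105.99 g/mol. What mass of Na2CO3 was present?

Total n(HBr) added = 0.1722 x 0.03827 = 0.006590 mol.
n(NaOH) used = 0.1590 x 0.02365 = 0.003760 mol, which equals the excess n(HBr).
So n(HBr) consumed by the sample = 0.006590 - 0.003760 = 0.002830 mol.
n(Na2CO3) = 0.002830 / 2 = 0.001415 mol.
mass = 0.001415 mol x 105.99 g/mol = 0.150 g.

0.150 g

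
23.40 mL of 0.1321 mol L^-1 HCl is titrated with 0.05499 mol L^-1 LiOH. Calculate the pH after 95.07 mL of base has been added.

12.26

n(acid) = 0.1321 x 0.02340 = 0.003091 mol; n(LiOH) added = 0.05499 x 0.09507 = 0.005228 mol.
Base is in excess by 0.005228 - 0.003091 = 0.002137 mol in a total volume of 0.1185 L.
[OH^-] = 0.002137/0.1185 = 0.01804 M, so pOH = 1.74 and pH = 14.00 - 1.74 = 12.26.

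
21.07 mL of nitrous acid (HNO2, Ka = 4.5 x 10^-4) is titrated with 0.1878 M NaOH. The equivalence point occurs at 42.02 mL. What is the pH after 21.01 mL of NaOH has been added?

21.01 mL is exactly half the equivalence volume (42.02/2), i.e. the half-equivalence point.
There, n(HA) = n(A^-), so pH = pKa = -log(4.5 x 10^-4) = 3.35.

3.35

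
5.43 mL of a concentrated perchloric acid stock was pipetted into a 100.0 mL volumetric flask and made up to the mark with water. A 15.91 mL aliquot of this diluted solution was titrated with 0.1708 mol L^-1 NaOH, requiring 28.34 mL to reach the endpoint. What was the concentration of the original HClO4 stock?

5.60 M

n(NaOH) = 0.1708 x 0.02834 = 0.004840 mol.
n(HClO4) in the aliquot = 0.004840 mol.
[diluted HClO4] = 0.004840 / 0.01591 = 0.3042 M.
Dilution factor = 100.0/5.430 = 18.42, so [stock] = 0.3042 x 18.42 = 5.60 M.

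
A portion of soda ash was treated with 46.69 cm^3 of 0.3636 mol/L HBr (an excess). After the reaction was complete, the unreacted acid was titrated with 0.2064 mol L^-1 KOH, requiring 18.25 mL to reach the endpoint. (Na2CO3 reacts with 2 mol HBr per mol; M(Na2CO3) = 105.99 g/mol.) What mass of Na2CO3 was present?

Total n(HBr) added = 0.3636 x 0.04669 = 0.01698 mol.
n(KOH) used = 0.2064 x 0.01825 = 0.003767 mol, which equals the excess n(HBr).
So n(HBr) consumed by the sample = 0.01698 - 0.003767 = 0.01321 mol.
n(Na2CO3) = 0.01321 / 2 = 0.006605 mol.
mass = 0.006605 mol x 105.99 g/mol = 0.700 g.

0.700 g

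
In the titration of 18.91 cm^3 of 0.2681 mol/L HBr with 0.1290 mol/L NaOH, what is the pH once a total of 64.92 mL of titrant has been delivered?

n(acid) = 0.2681 x 0.01891 = 0.005070 mol; n(NaOH) added = 0.1290 x 0.06492 = 0.008375 mol.
Base is in excess by 0.008375 - 0.005070 = 0.003305 mol in a total volume of 0.08383 L.
[OH^-] = 0.003305/0.08383 = 0.03942 M, so pOH = 1.40 and pH = 14.00 - 1.40 = 12.60.

12.60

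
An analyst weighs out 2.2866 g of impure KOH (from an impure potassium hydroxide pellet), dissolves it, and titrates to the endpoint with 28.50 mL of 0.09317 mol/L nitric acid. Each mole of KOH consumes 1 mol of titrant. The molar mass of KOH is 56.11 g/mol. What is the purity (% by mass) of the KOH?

6.52%

n(HNO3) = 0.09317 x 0.02850 = 0.002655 mol.
n(KOH) = 0.002655 / 1 = 0.002655 mol.
mass of KOH = 0.002655 x 56.11 = 0.1490 g.
% purity = 0.1490 / 2.2866 x 100 = 6.52%.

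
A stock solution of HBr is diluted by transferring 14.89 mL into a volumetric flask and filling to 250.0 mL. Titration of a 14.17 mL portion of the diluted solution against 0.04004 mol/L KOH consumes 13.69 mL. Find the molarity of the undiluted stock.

0.649 M

n(KOH) = 0.04004 x 0.01369 = 0.0005481 mol.
n(HBr) in the aliquot = 0.0005481 mol.
[diluted HBr] = 0.0005481 / 0.01417 = 0.03868 M.
Dilution factor = 250.0/14.89 = 16.79, so [stock] = 0.03868 x 16.79 = 0.649 M.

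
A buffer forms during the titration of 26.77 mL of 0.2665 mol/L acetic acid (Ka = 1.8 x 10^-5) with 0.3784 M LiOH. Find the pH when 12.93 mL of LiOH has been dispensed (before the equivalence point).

Initial n(CH3COOH) = 0.2665 x 0.02677 = 0.007134 mol.
n(LiOH) added = 0.3784 x 0.01293 = 0.004893 mol, converting that many moles of CH3COOH to CH3COO-.
Remaining n(CH3COOH) = 0.002241 mol; n(CH3COO-) = 0.004893 mol.
By Henderson-Hasselbalch, pH = pKa + log([A^-]/[HA]) = 4.74 + log(0.004893/0.002241) = 4.74 + (+0.34) = 5.08.

5.08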